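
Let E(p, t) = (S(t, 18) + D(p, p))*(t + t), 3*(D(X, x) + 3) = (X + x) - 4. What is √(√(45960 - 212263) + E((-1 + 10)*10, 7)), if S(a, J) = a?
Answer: √(7896 + 9*I*√166303)/3 ≈ 30.371 + 6.7137*I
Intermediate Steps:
D(X, x) = -13/3 + X/3 + x/3 (D(X, x) = -3 + ((X + x) - 4)/3 = -3 + (-4 + X + x)/3 = -3 + (-4/3 + X/3 + x/3) = -13/3 + X/3 + x/3)
E(p, t) = 2*t*(-13/3 + t + 2*p/3) (E(p, t) = (t + (-13/3 + p/3 + p/3))*(t + t) = (t + (-13/3 + 2*p/3))*(2*t) = (-13/3 + t + 2*p/3)*(2*t) = 2*t*(-13/3 + t + 2*p/3))
√(√(45960 - 212263) + E((-1 + 10)*10, 7)) = √(√(45960 - 212263) + (⅔)*7*(-13 + 2*((-1 + 10)*10) + 3*7)) = √(√(-166303) + (⅔)*7*(-13 + 2*(9*10) + 21)) = √(I*√166303 + (⅔)*7*(-13 + 2*90 + 21)) = √(I*√166303 + (⅔)*7*(-13 + 180 + 21)) = √(I*√166303 + (⅔)*7*188) = √(I*√166303 + 2632/3) = √(2632/3 + I*√166303)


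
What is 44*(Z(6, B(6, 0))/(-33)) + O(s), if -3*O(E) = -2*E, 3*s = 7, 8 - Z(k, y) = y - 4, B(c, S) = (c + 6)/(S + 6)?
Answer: -106/9 ≈ -11.778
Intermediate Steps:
B(c, S) = (6 + c)/(6 + S)
Z(k, y) = 12 - y (Z(k, y) = 8 - (y - 4) = 8 - (-4 + y) = 8 + (4 - y) = 12 - y)
s = 7/3 (s = (1/3)*7 = 7/3 ≈ 2.3333)
O(E) = 2*E/3 (O(E) = -(-2)*E/3 = 2*E/3)
44*(Z(6, B(6, 0))/(-33)) + O(s) = 44*((12 - (6 + 6)/(6 + 0))/(-33)) + (2/3)*(7/3) = 44*((12 - 12/6)*(-1/33)) + 14/9 = 44*((12 - 1*2)*(-1/33)) + 14/9 = 44*((12 - 2)*(-1/33)) + 14/9 = 44*(10*(-1/33)) + 14/9 = 44*(-10/33) + 14/9 = -40/3 + 14/9 = -106/9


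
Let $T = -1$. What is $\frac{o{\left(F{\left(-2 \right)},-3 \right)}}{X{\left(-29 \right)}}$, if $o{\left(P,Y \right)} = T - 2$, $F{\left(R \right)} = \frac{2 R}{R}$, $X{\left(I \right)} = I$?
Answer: $\frac{3}{29} \approx 0.10345$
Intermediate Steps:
$F{\left(R \right)} = 2$
$o{\left(P,Y \right)} = -3$ ($o{\left(P,Y \right)} = -1 - 2 = -3$)
$\frac{o{\left(F{\left(-2 \right)},-3 \right)}}{X{\left(-29 \right)}} = - \frac{3}{-29} = \left(-3\right) \left(- \frac{1}{29}\right) = \frac{3}{29}$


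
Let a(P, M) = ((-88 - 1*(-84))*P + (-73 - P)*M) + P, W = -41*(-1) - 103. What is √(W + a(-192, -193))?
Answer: I*√22453 ≈ 149.84*I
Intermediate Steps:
W = -62 (W = 41 - 103 = -62)
a(P, M) = -3*P + M*(-73 - P) (a(P, M) = ((-88 + 84)*P + M*(-73 - P)) + P = (-4*P + M*(-73 - P)) + P = -3*P + M*(-73 - P))
√(W + a(-192, -193)) = √(-62 + (-73*(-193) - 3*(-192) - 1*(-193)*(-192))) = √(-62 + (14089 + 576 - 37056)) = √(-62 - 22391) = √(-22453) = I*√22453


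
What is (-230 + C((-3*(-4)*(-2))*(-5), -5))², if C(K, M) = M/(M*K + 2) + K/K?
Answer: 18751741969/357604 ≈ 52437.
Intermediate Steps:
C(K, M) = 1 + M/(2 + K*M) (C(K, M) = M/(K*M + 2) + 1 = M/(2 + K*M) + 1 = 1 + M/(2 + K*M))
(-230 + C((-3*(-4)*(-2))*(-5), -5))² = (-230 + (2 - 5 + ((-3*(-4)*(-2))*(-5))*(-5))/(2 + ((-3*(-4)*(-2))*(-5))*(-5)))² = (-230 + (2 - 5 + ((12*(-2))*(-5))*(-5))/(2 + ((12*(-2))*(-5))*(-5)))² = (-230 + (2 - 5 - 24*(-5)*(-5))/(2 - 24*(-5)*(-5)))² = (-230 + (2 - 5 + 120*(-5))/(2 + 120*(-5)))² = (-230 + (2 - 5 - 600)/(2 - 600))² = (-230 - 603/(-598))² = (-230 - 1/598*(-603))² = (-230 + 603/598)² = (-136937/598)² = 18751741969/357604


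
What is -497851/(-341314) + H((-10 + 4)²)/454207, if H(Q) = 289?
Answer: 226226048903/155027207998 ≈ 1.4593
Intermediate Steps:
-497851/(-341314) + H((-10 + 4)²)/454207 = -497851/(-341314) + 289/454207 = -497851*(-1/341314) + 289*(1/454207) = 497851/341314 + 289/454207 = 226226048903/155027207998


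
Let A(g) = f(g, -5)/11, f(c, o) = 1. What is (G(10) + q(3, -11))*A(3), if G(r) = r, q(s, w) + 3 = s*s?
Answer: 16/11 ≈ 1.4545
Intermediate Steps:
q(s, w) = -3 + s² (q(s, w) = -3 + s*s = -3 + s²)
A(g) = 1/11
(G(10) + q(3, -11))*A(3) = (10 + (-3 + 3²))*(1/11) = (10 + (-3 + 9))*(1/11) = (10 + 6)*(1/11) = 16*(1/11) = 16/11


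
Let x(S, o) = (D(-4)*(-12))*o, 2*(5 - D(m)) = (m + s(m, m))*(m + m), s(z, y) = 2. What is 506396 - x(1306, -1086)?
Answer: 545492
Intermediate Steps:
D(m) = 5 - m*(2 + m) (D(m) = 5 - (m + 2)*(m + m)/2 = 5 - (2 + m)*2*m/2 = 5 - m*(2 + m))
x(S, o) = 36*o (x(S, o) = ((5 - 1*(-4)² - 2*(-4))*(-12))*o = ((5 - 1*16 + 8)*(-12))*o = ((5 - 16 + 8)*(-12))*o = (-3*(-12))*o = 36*o)
506396 - x(1306, -1086) = 506396 - 36*(-1086) = 506396 - 1*(-39096) = 506396 + 39096 = 545492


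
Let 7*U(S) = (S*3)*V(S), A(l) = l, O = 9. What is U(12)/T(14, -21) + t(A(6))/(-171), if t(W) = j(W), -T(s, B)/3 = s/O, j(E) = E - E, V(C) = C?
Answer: -648/49 ≈ -13.224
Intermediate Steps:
U(S) = 3*S²/7 (U(S) = ((S*3)*S)/7 = ((3*S)*S)/7 = (3*S²)/7 = 3*S²/7)
j(E) = 0
T(s, B) = -s/3 (T(s, B) = -3*s/9 = -s/3)
t(W) = 0
U(12)/T(14, -21) + t(A(6))/(-171) = ((3/7)*12²)/((-⅓*14)) + 0/(-171) = ((3/7)*144)/(-14/3) + 0*(-1/171) = (432/7)*(-3/14) + 0 = -648/49 + 0 = -648/49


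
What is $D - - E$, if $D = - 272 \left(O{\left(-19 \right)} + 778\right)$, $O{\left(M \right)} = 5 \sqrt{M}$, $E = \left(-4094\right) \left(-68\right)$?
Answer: $66776 - 1360 i \sqrt{19} \approx 66776.0 - 5928.1 i$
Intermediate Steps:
$E = 278392$
$D = -211616 - 1360 i \sqrt{19}$ ($D = - 272 \left(5 \sqrt{-19} + 778\right) = - 272 \left(5 i \sqrt{19} + 778\right) = - 272 \left(778 + 5 i \sqrt{19}\right) = -211616 - 1360 i \sqrt{19} \approx -2.1162 \cdot 10^{5} - 5928.1 i$)
$D - - E = \left(-211616 - 1360 i \sqrt{19}\right) - \left(-1\right) 278392 = \left(-211616 - 1360 i \sqrt{19}\right) - -278392 = \left(-211616 - 1360 i \sqrt{19}\right) + 278392 = 66776 - 1360 i \sqrt{19}$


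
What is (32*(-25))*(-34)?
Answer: 27200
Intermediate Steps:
(32*(-25))*(-34) = -800*(-34) = 27200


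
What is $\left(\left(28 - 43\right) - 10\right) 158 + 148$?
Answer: $-3802$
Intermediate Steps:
$\left(\left(28 - 43\right) - 10\right) 158 + 148 = \left(-15 - 10\right) 158 + 148 = \left(-25\right) 158 + 148 = -3950 + 148 = -3802$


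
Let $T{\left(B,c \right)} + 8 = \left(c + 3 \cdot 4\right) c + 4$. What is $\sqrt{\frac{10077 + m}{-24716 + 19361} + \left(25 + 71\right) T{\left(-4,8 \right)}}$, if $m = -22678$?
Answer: $\frac{\sqrt{47724403195}}{1785} \approx 122.39$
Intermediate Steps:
$T{\left(B,c \right)} = -4 + c \left(12 + c\right)$ ($T{\left(B,c \right)} = -8 + \left(\left(c + 3 \cdot 4\right) c + 4\right) = -8 + \left(\left(c + 12\right) c + 4\right) = -8 + \left(\left(12 + c\right) c + 4\right) = -8 + \left(c \left(12 + c\right) + 4\right) = -8 + \left(4 + c \left(12 + c\right)\right) = -4 + c \left(12 + c\right)$)
$\sqrt{\frac{10077 + m}{-24716 + 19361} + \left(25 + 71\right) T{\left(-4,8 \right)}} = \sqrt{\frac{10077 - 22678}{-24716 + 19361} + \left(25 + 71\right) \left(-4 + 8^{2} + 12 \cdot 8\right)} = \sqrt{- \frac{12601}{-5355} + 96 \left(-4 + 64 + 96\right)} = \sqrt{\left(-12601\right) \left(- \frac{1}{5355}\right) + 96 \cdot 156} = \sqrt{\frac{12601}{5355} + 14976} = \sqrt{\frac{80209081}{5355}} = \frac{\sqrt{47724403195}}{1785}$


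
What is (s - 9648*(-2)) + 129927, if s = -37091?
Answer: 112132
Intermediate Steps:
(s - 9648*(-2)) + 129927 = (-37091 - 9648*(-2)) + 129927 = (-37091 + 19296) + 129927 = -17795 + 129927 = 112132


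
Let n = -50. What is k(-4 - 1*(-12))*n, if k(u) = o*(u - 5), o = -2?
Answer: 300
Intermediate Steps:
k(u) = 10 - 2*u (k(u) = -2*(u - 5) = -2*(-5 + u) = 10 - 2*u)
k(-4 - 1*(-12))*n = (10 - 2*(-4 - 1*(-12)))*(-50) = (10 - 2*(-4 + 12))*(-50) = (10 - 2*8)*(-50) = (10 - 16)*(-50) = -6*(-50) = 300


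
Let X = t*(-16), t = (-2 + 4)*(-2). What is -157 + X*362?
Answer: 23011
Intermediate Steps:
t = -4 (t = 2*(-2) = -4)
X = 64 (X = -4*(-16) = 64)
-157 + X*362 = -157 + 64*362 = -157 + 23168 = 23011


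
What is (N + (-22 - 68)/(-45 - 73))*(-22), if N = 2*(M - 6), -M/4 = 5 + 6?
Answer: 128810/59 ≈ 2183.2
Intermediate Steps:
M = -44 (M = -4*(5 + 6) = -4*11 = -44)
N = -100 (N = 2*(-44 - 6) = 2*(-50) = -100)
(N + (-22 - 68)/(-45 - 73))*(-22) = (-100 + (-22 - 68)/(-45 - 73))*(-22) = (-100 - 90/(-118))*(-22) = (-100 - 90*(-1/118))*(-22) = (-100 + 45/59)*(-22) = -5855/59*(-22) = 128810/59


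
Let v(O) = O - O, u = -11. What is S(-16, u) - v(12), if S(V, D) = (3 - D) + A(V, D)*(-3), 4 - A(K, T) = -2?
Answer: -4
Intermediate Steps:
A(K, T) = 6 (A(K, T) = 4 - 1*(-2) = 4 + 2 = 6)
v(O) = 0
S(V, D) = -15 - D (S(V, D) = (3 - D) + 6*(-3) = (3 - D) - 18 = -15 - D)
S(-16, u) - v(12) = (-15 - 1*(-11)) - 1*0 = (-15 + 11) + 0 = -4 + 0 = -4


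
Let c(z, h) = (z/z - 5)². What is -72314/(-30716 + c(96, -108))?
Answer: 36157/15350 ≈ 2.3555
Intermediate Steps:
c(z, h) = 16 (c(z, h) = (1 - 5)² = (-4)² = 16)
-72314/(-30716 + c(96, -108)) = -72314/(-30716 + 16) = -72314/(-30700) = -72314*(-1/30700) = 36157/15350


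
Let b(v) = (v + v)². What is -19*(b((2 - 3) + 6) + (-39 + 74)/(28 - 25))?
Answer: -6365/3 ≈ -2121.7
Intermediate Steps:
b(v) = 4*v² (b(v) = (2*v)² = 4*v²)
-19*(b((2 - 3) + 6) + (-39 + 74)/(28 - 25)) = -19*(4*((2 - 3) + 6)² + (-39 + 74)/(28 - 25)) = -19*(4*(-1 + 6)² + 35/3) = -19*(4*5² + 35*(⅓)) = -19*(4*25 + 35/3) = -19*(100 + 35/3) = -19*335/3 = -6365/3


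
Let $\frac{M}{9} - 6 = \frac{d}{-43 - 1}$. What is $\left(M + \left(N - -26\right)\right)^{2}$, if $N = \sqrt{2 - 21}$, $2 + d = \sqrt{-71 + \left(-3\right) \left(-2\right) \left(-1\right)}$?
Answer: $\frac{\left(3538 - 9 i \sqrt{77} + 44 i \sqrt{19}\right)^{2}}{1936} \approx 6459.0 + 412.34 i$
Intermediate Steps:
$d = -2 + i \sqrt{77}$ ($d = -2 + \sqrt{-71 + \left(-3\right) \left(-2\right) \left(-1\right)} = -2 + \sqrt{-71 + 6 \left(-1\right)} = -2 + \sqrt{-71 - 6} = -2 + \sqrt{-77} = -2 + i \sqrt{77} \approx -2.0 + 8.775 i$)
$N = i \sqrt{19}$ ($N = \sqrt{-19} = i \sqrt{19} \approx 4.3589 i$)
$M = \frac{1197}{22} - \frac{9 i \sqrt{77}}{44}$ ($M = 54 + 9 \frac{-2 + i \sqrt{77}}{-43 - 1} = 54 + 9 \frac{-2 + i \sqrt{77}}{-44} = 54 + 9 \left(-2 + i \sqrt{77}\right) \left(- \frac{1}{44}\right) = 54 + 9 \left(\frac{1}{22} - \frac{i \sqrt{77}}{44}\right) = 54 + \left(\frac{9}{22} - \frac{9 i \sqrt{77}}{44}\right) = \frac{1197}{22} - \frac{9 i \sqrt{77}}{44} \approx 54.409 - 1.7949 i$)
$\left(M + \left(N - -26\right)\right)^{2} = \left(\left(\frac{1197}{22} - \frac{9 i \sqrt{77}}{44}\right) + \left(i \sqrt{19} - -26\right)\right)^{2} = \left(\left(\frac{1197}{22} - \frac{9 i \sqrt{77}}{44}\right) + \left(i \sqrt{19} + 26\right)\right)^{2} = \left(\left(\frac{1197}{22} - \frac{9 i \sqrt{77}}{44}\right) + \left(26 + i \sqrt{19}\right)\right)^{2} = \left(\frac{1769}{22} + i \sqrt{19} - \frac{9 i \sqrt{77}}{44}\right)^{2}$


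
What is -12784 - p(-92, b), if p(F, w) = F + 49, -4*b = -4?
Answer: -12741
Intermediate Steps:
b = 1 (b = -1/4*(-4) = 1)
p(F, w) = 49 + F
-12784 - p(-92, b) = -12784 - (49 - 92) = -12784 - 1*(-43) = -12784 + 43 = -12741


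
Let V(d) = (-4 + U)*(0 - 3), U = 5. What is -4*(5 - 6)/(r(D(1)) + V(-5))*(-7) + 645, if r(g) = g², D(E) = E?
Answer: 659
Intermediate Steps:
V(d) = -3 (V(d) = (-4 + 5)*(0 - 3) = 1*(-3) = -3)
-4*(5 - 6)/(r(D(1)) + V(-5))*(-7) + 645 = -4*(5 - 6)/(1² - 3)*(-7) + 645 = -(-4)/(1 - 3)*(-7) + 645 = -(-4)/(-2)*(-7) + 645 = -(-4)*(-1)/2*(-7) + 645 = -4*½*(-7) + 645 = -2*(-7) + 645 = 14 + 645 = 659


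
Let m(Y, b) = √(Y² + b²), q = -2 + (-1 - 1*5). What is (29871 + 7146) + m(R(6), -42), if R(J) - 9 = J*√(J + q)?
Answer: 37017 + 3*√(197 + 12*I*√2) ≈ 37059.0 + 1.812*I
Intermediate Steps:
q = -8 (q = -2 + (-1 - 5) = -2 - 6 = -8)
R(J) = 9 + J*√(-8 + J) (R(J) = 9 + J*√(J - 8) = 9 + J*√(-8 + J))
(29871 + 7146) + m(R(6), -42) = (29871 + 7146) + √((9 + 6*√(-8 + 6))² + (-42)²) = 37017 + √((9 + 6*√(-2))² + 1764) = 37017 + √((9 + 6*(I*√2))² + 1764) = 37017 + √((9 + 6*I*√2)² + 1764) = 37017 + √(1764 + (9 + 6*I*√2)²)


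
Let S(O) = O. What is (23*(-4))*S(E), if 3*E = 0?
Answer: 0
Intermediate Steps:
E = 0 (E = (⅓)*0 = 0)
(23*(-4))*S(E) = (23*(-4))*0 = -92*0 = 0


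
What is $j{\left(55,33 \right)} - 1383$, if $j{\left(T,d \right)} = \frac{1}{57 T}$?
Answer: $- \frac{4335704}{3135} \approx -1383.0$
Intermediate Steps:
$j{\left(T,d \right)} = \frac{1}{57 T}$
$j{\left(55,33 \right)} - 1383 = \frac{1}{57 \cdot 55} - 1383 = \frac{1}{57} \cdot \frac{1}{55} - 1383 = \frac{1}{3135} - 1383 = - \frac{4335704}{3135}$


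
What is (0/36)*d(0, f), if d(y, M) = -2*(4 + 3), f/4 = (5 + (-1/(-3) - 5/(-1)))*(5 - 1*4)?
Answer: 0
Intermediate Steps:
f = 124/3 (f = 4*((5 + (-1/(-3) - 5/(-1)))*(5 - 1*4)) = 4*((5 + (-1*(-⅓) - 5*(-1)))*(5 - 4)) = 4*((5 + (⅓ + 5))*1) = 4*((5 + 16/3)*1) = 4*((31/3)*1) = 4*(31/3) = 124/3 ≈ 41.333)
d(y, M) = -14 (d(y, M) = -2*7 = -14)
(0/36)*d(0, f) = (0/36)*(-14) = ((1/36)*0)*(-14) = 0*(-14) = 0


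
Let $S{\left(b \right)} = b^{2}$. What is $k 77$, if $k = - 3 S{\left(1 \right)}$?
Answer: $-231$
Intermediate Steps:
$k = -3$ ($k = - 3 \cdot 1^{2} = \left(-3\right) 1 = -3$)
$k 77 = \left(-3\right) 77 = -231$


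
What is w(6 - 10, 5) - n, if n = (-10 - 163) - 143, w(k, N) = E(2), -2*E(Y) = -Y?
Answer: 317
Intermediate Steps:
E(Y) = Y/2 (E(Y) = -(-1)*Y/2 = Y/2)
w(k, N) = 1 (w(k, N) = (1/2)*2 = 1)
n = -316 (n = -173 - 143 = -316)
w(6 - 10, 5) - n = 1 - 1*(-316) = 1 + 316 = 317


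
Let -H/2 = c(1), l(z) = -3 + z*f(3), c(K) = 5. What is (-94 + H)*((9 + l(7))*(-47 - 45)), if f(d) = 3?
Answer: 258336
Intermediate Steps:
l(z) = -3 + 3*z (l(z) = -3 + z*3 = -3 + 3*z)
H = -10 (H = -2*5 = -10)
(-94 + H)*((9 + l(7))*(-47 - 45)) = (-94 - 10)*((9 + (-3 + 3*7))*(-47 - 45)) = -104*(9 + (-3 + 21))*(-92) = -104*(9 + 18)*(-92) = -2808*(-92) = -104*(-2484) = 258336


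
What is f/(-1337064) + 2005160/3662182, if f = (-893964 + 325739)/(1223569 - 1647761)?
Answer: 568634115195219565/1038543274177886208 ≈ 0.54753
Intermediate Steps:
f = 568225/424192 (f = -568225/(-424192) = -568225*(-1/424192) = 568225/424192 ≈ 1.3395)
f/(-1337064) + 2005160/3662182 = (568225/424192)/(-1337064) + 2005160/3662182 = (568225/424192)*(-1/1337064) + 2005160*(1/3662182) = -568225/567171852288 + 1002580/1831091 = 568634115195219565/1038543274177886208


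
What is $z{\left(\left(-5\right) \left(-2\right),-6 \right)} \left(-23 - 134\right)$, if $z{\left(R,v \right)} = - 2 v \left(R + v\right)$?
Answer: $-7536$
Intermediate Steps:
$z{\left(R,v \right)} = - 2 v \left(R + v\right)$
$z{\left(\left(-5\right) \left(-2\right),-6 \right)} \left(-23 - 134\right) = \left(-2\right) \left(-6\right) \left(\left(-5\right) \left(-2\right) - 6\right) \left(-23 - 134\right) = \left(-2\right) \left(-6\right) \left(10 - 6\right) \left(-157\right) = \left(-2\right) \left(-6\right) 4 \left(-157\right) = 48 \left(-157\right) = -7536$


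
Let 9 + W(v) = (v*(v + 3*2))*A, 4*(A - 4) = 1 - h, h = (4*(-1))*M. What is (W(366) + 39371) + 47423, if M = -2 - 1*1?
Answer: 256975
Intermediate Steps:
M = -3 (M = -2 - 1 = -3)
h = 12 (h = (4*(-1))*(-3) = -4*(-3) = 12)
A = 5/4 (A = 4 + (1 - 1*12)/4 = 4 + (1 - 12)/4 = 4 + (¼)*(-11) = 4 - 11/4 = 5/4 ≈ 1.2500)
W(v) = -9 + 5*v*(6 + v)/4 (W(v) = -9 + (v*(v + 3*2))*(5/4) = -9 + (v*(v + 6))*(5/4) = -9 + (v*(6 + v))*(5/4) = -9 + 5*v*(6 + v)/4)
(W(366) + 39371) + 47423 = ((-9 + (5/4)*366² + (15/2)*366) + 39371) + 47423 = ((-9 + (5/4)*133956 + 2745) + 39371) + 47423 = ((-9 + 167445 + 2745) + 39371) + 47423 = (170181 + 39371) + 47423 = 209552 + 47423 = 256975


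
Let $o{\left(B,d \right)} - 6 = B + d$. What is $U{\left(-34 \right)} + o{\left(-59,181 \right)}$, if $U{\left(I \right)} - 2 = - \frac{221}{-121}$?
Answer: $\frac{15951}{121} \approx 131.83$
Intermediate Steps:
$U{\left(I \right)} = \frac{463}{121}$ ($U{\left(I \right)} = 2 - \frac{221}{-121} = 2 - - \frac{221}{121} = 2 + \frac{221}{121} = \frac{463}{121}$)
$o{\left(B,d \right)} = 6 + B + d$ ($o{\left(B,d \right)} = 6 + \left(B + d\right) = 6 + B + d$)
$U{\left(-34 \right)} + o{\left(-59,181 \right)} = \frac{463}{121} + \left(6 - 59 + 181\right) = \frac{463}{121} + 128 = \frac{15951}{121}$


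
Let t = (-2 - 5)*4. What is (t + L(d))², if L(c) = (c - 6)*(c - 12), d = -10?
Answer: 104976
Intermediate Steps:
L(c) = (-12 + c)*(-6 + c) (L(c) = (-6 + c)*(-12 + c) = (-12 + c)*(-6 + c))
t = -28 (t = -7*4 = -28)
(t + L(d))² = (-28 + (72 + (-10)² - 18*(-10)))² = (-28 + (72 + 100 + 180))² = (-28 + 352)² = 324² = 104976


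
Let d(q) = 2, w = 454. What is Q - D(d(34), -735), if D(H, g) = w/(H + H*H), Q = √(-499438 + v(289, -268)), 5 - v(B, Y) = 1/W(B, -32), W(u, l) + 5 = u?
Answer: -227/3 + I*√10070567083/142 ≈ -75.667 + 706.71*I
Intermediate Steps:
W(u, l) = -5 + u
v(B, Y) = 5 - 1/(-5 + B)
Q = I*√10070567083/142 (Q = √(-499438 + (-26 + 5*289)/(-5 + 289)) = √(-499438 + (-26 + 1445)/284) = √(-499438 + (1/284)*1419) = √(-499438 + 1419/284) = √(-141838973/284) = I*√10070567083/142 ≈ 706.71*I)
D(H, g) = 454/(H + H²) (D(H, g) = 454/(H + H*H) = 454/(H + H²))
Q - D(d(34), -735) = I*√10070567083/142 - 454/(2*(1 + 2)) = I*√10070567083/142 - 454/(2*3) = I*√10070567083/142 - 1*227/3 = I*√10070567083/142 - 227/3 = -227/3 + I*√10070567083/142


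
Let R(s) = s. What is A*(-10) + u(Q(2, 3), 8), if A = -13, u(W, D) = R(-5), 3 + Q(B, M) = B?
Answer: 125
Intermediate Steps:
Q(B, M) = -3 + B
u(W, D) = -5
A*(-10) + u(Q(2, 3), 8) = -13*(-10) - 5 = 130 - 5 = 125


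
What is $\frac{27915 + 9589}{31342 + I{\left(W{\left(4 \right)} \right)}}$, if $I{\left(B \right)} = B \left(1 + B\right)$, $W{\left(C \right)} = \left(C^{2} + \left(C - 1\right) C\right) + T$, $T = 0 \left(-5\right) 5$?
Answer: $\frac{18752}{16077} \approx 1.1664$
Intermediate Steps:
$T = 0$ ($T = 0 \cdot 5 = 0$)
$W{\left(C \right)} = C^{2} + C \left(-1 + C\right)$ ($W{\left(C \right)} = \left(C^{2} + \left(C - 1\right) C\right) + 0 = \left(C^{2} + \left(-1 + C\right) C\right) + 0 = \left(C^{2} + C \left(-1 + C\right)\right) + 0 = C^{2} + C \left(-1 + C\right)$)
$\frac{27915 + 9589}{31342 + I{\left(W{\left(4 \right)} \right)}} = \frac{27915 + 9589}{31342 + 4 \left(-1 + 2 \cdot 4\right) \left(1 + 4 \left(-1 + 2 \cdot 4\right)\right)} = \frac{37504}{31342 + 4 \left(-1 + 8\right) \left(1 + 4 \left(-1 + 8\right)\right)} = \frac{37504}{31342 + 4 \cdot 7 \left(1 + 4 \cdot 7\right)} = \frac{37504}{31342 + 28 \left(1 + 28\right)} = \frac{37504}{31342 + 28 \cdot 29} = \frac{37504}{31342 + 812} = \frac{37504}{32154} = 37504 \cdot \frac{1}{32154} = \frac{18752}{16077}$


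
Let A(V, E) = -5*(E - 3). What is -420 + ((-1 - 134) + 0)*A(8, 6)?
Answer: 1605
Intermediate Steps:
A(V, E) = 15 - 5*E (A(V, E) = -5*(-3 + E) = 15 - 5*E)
-420 + ((-1 - 134) + 0)*A(8, 6) = -420 + ((-1 - 134) + 0)*(15 - 5*6) = -420 + (-135 + 0)*(15 - 30) = -420 - 135*(-15) = -420 + 2025 = 1605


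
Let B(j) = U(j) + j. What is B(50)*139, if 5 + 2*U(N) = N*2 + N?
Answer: 34055/2 ≈ 17028.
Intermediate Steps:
U(N) = -5/2 + 3*N/2 (U(N) = -5/2 + (N*2 + N)/2 = -5/2 + (2*N + N)/2 = -5/2 + (3*N)/2 = -5/2 + 3*N/2)
B(j) = -5/2 + 5*j/2 (B(j) = (-5/2 + 3*j/2) + j = -5/2 + 5*j/2)
B(50)*139 = (-5/2 + (5/2)*50)*139 = (-5/2 + 125)*139 = (245/2)*139 = 34055/2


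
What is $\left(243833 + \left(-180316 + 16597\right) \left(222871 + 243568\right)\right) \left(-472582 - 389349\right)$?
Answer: $65821087417382248$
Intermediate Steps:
$\left(243833 + \left(-180316 + 16597\right) \left(222871 + 243568\right)\right) \left(-472582 - 389349\right) = \left(243833 - 76364926641\right) \left(-861931\right) = \left(-76364682808\right) \left(-861931\right) = 65821087417382248$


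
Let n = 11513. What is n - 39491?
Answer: -27978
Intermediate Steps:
n - 39491 = 11513 - 39491 = -27978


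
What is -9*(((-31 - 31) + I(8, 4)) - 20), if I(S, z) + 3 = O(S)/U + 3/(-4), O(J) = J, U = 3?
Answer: 2991/4 ≈ 747.75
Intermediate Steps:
I(S, z) = -15/4 + S/3 (I(S, z) = -3 + (S/3 + 3/(-4)) = -3 + (S*(⅓) + 3*(-¼)) = -3 + (S/3 - ¾) = -3 + (-¾ + S/3) = -15/4 + S/3)
-9*(((-31 - 31) + I(8, 4)) - 20) = -9*(((-31 - 31) + (-15/4 + (⅓)*8)) - 20) = -9*((-62 + (-15/4 + 8/3)) - 20) = -9*((-62 - 13/12) - 20) = -9*(-757/12 - 20) = -9*(-997/12) = 2991/4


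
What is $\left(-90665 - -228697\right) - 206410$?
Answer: $-68378$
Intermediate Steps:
$\left(-90665 - -228697\right) - 206410 = \left(-90665 + 228697\right) - 206410 = 138032 - 206410 = -68378$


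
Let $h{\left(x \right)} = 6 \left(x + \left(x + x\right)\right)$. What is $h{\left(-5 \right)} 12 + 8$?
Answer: $-1072$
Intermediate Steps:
$h{\left(x \right)} = 18 x$ ($h{\left(x \right)} = 6 \left(x + 2 x\right) = 6 \cdot 3 x = 18 x$)
$h{\left(-5 \right)} 12 + 8 = 18 \left(-5\right) 12 + 8 = \left(-90\right) 12 + 8 = -1080 + 8 = -1072$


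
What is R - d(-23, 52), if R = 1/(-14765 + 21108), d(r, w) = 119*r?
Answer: 17360792/6343 ≈ 2737.0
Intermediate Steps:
R = 1/6343 ≈ 0.00015765
R - d(-23, 52) = 1/6343 - 119*(-23) = 1/6343 - 1*(-2737) = 1/6343 + 2737 = 17360792/6343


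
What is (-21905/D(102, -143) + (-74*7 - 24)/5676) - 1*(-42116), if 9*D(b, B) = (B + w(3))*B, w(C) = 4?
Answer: 16610053673/394482 ≈ 42106.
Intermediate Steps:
D(b, B) = B*(4 + B)/9 (D(b, B) = ((B + 4)*B)/9 = ((4 + B)*B)/9 = (B*(4 + B))/9 = B*(4 + B)/9)
(-21905/D(102, -143) + (-74*7 - 24)/5676) - 1*(-42116) = (-21905*(-9/(143*(4 - 143))) + (-74*7 - 24)/5676) - 1*(-42116) = (-21905/((⅑)*(-143)*(-139)) + (-518 - 24)*(1/5676)) + 42116 = (-21905/19877/9 - 542*1/5676) + 42116 = (-21905*9/19877 - 271/2838) + 42116 = (-15165/1529 - 271/2838) + 42116 = -3950239/394482 + 42116 = 16610053673/394482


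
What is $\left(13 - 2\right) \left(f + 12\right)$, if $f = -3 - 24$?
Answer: $-165$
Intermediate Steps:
$f = -27$
$\left(13 - 2\right) \left(f + 12\right) = \left(13 - 2\right) \left(-27 + 12\right) = 11 \left(-15\right) = -165$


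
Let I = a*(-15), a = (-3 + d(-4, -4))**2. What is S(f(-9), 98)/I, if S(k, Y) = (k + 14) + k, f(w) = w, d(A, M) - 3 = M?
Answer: 1/60 ≈ 0.016667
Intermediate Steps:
d(A, M) = 3 + M
a = 16 (a = (-3 + (3 - 4))**2 = (-3 - 1)**2 = (-4)**2 = 16)
S(k, Y) = 14 + 2*k (S(k, Y) = (14 + k) + k = 14 + 2*k)
I = -240 (I = 16*(-15) = -240)
S(f(-9), 98)/I = (14 + 2*(-9))/(-240) = (14 - 18)*(-1/240) = -4*(-1/240) = 1/60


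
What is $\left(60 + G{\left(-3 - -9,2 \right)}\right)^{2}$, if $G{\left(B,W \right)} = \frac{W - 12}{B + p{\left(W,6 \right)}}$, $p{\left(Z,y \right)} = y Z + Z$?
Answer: $\frac{14161}{4} \approx 3540.3$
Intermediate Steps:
$p{\left(Z,y \right)} = Z + Z y$ ($p{\left(Z,y \right)} = Z y + Z = Z + Z y$)
$G{\left(B,W \right)} = \frac{-12 + W}{B + 7 W}$ ($G{\left(B,W \right)} = \frac{W - 12}{B + W \left(1 + 6\right)} = \frac{-12 + W}{B + W 7} = \frac{-12 + W}{B + 7 W}$)
$\left(60 + G{\left(-3 - -9,2 \right)}\right)^{2} = \left(60 + \frac{-12 + 2}{\left(-3 - -9\right) + 7 \cdot 2}\right)^{2} = \left(60 + \frac{1}{\left(-3 + 9\right) + 14} \left(-10\right)\right)^{2} = \left(60 + \frac{1}{6 + 14} \left(-10\right)\right)^{2} = \left(60 + \frac{1}{20} \left(-10\right)\right)^{2} = \left(60 - \frac{1}{2}\right)^{2} = \left(\frac{119}{2}\right)^{2} = \frac{14161}{4}$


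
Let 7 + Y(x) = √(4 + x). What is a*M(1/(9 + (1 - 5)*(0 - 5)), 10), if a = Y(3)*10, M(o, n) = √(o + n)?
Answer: 10*√8439*(-7 + √7)/29 ≈ -137.93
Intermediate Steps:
Y(x) = -7 + √(4 + x)
M(o, n) = √(n + o)
a = -70 + 10*√7 (a = (-7 + √(4 + 3))*10 = (-7 + √7)*10 = -70 + 10*√7 ≈ -43.542)
a*M(1/(9 + (1 - 5)*(0 - 5)), 10) = (-70 + 10*√7)*√(10 + 1/(9 + (1 - 5)*(0 - 5))) = (-70 + 10*√7)*√(10 + 1/(9 - 4*(-5))) = (-70 + 10*√7)*√(10 + 1/(9 + 20)) = (-70 + 10*√7)*√(10 + 1/29) = (-70 + 10*√7)*√(291/29) = (-70 + 10*√7)*(√8439/29) = √8439*(-70 + 10*√7)/29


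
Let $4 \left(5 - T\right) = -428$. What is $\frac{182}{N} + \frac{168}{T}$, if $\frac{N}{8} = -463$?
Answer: $\frac{2687}{1852} \approx 1.4509$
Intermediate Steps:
$N = -3704$ ($N = 8 \left(-463\right) = -3704$)
$T = 112$ ($T = 5 - -107 = 5 + 107 = 112$)
$\frac{182}{N} + \frac{168}{T} = \frac{182}{-3704} + \frac{168}{112} = 182 \left(- \frac{1}{3704}\right) + 168 \cdot \frac{1}{112} = - \frac{91}{1852} + \frac{3}{2} = \frac{2687}{1852}$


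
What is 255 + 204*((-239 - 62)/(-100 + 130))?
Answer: -8959/5 ≈ -1791.8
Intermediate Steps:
255 + 204*((-239 - 62)/(-100 + 130)) = 255 + 204*(-301/30) = 255 - 10234/5 = -8959/5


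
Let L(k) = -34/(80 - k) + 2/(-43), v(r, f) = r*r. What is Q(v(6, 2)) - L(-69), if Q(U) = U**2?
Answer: 8305232/6407 ≈ 1296.3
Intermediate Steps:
v(r, f) = r**2
L(k) = -2/43 - 34/(80 - k) (L(k) = -34/(80 - k) + 2*(-1/43) = -34/(80 - k) - 2/43 = -2/43 - 34/(80 - k))
Q(v(6, 2)) - L(-69) = (6**2)**2 - 2*(811 - 1*(-69))/(43*(-80 - 69)) = 36**2 - 2*(811 + 69)/(43*(-149)) = 1296 - 2*(-1)*880/(43*149) = 1296 - 1*(-1760/6407) = 1296 + 1760/6407 = 8305232/6407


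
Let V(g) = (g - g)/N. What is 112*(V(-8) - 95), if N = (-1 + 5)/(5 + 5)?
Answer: -10640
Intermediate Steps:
N = 2/5 (N = 4/10 = 4*(1/10) = 2/5 ≈ 0.40000)
V(g) = 0 (V(g) = (g - g)/(2/5) = 0*(5/2) = 0)
112*(V(-8) - 95) = 112*(0 - 95) = 112*(-95) = -10640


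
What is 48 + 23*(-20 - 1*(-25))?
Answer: 163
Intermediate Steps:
48 + 23*(-20 - 1*(-25)) = 48 + 23*(-20 + 25) = 48 + 23*5 = 48 + 115 = 163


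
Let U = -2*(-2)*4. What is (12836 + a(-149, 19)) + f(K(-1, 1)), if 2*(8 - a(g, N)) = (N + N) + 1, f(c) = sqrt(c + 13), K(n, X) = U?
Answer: 25649/2 + sqrt(29) ≈ 12830.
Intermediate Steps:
U = 16 (U = 4*4 = 16)
K(n, X) = 16
f(c) = sqrt(13 + c)
a(g, N) = 15/2 - N (a(g, N) = 8 - ((N + N) + 1)/2 = 8 - (2*N + 1)/2 = 8 - (1 + 2*N)/2 = 8 + (-1/2 - N) = 15/2 - N)
(12836 + a(-149, 19)) + f(K(-1, 1)) = (12836 + (15/2 - 1*19)) + sqrt(13 + 16) = (12836 + (15/2 - 19)) + sqrt(29) = (12836 - 23/2) + sqrt(29) = 25649/2 + sqrt(29)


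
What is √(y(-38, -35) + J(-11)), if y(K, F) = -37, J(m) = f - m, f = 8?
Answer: 3*I*√2 ≈ 4.2426*I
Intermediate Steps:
J(m) = 8 - m
√(y(-38, -35) + J(-11)) = √(-37 + (8 - 1*(-11))) = √(-37 + (8 + 11)) = √(-37 + 19) = √(-18) = 3*I*√2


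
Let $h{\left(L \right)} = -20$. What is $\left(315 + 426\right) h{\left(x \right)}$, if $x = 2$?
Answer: $-14820$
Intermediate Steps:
$\left(315 + 426\right) h{\left(x \right)} = \left(315 + 426\right) \left(-20\right) = 741 \left(-20\right) = -14820$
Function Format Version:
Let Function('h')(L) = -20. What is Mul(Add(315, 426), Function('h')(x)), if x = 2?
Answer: -14820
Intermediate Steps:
Mul(Add(315, 426), Function('h')(x)) = Mul(Add(315, 426), -20) = Mul(741, -20) = -14820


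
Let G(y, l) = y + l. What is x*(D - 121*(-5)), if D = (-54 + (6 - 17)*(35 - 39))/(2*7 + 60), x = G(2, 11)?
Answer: 290940/37 ≈ 7863.2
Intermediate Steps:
G(y, l) = l + y
x = 13 (x = 11 + 2 = 13)
D = -5/37 (D = (-54 - 11*(-4))/(14 + 60) = (-54 + 44)/74 = -10*1/74 = -5/37 ≈ -0.13514)
x*(D - 121*(-5)) = 13*(-5/37 - 121*(-5)) = 13*(-5/37 + 605) = 13*(22380/37) = 290940/37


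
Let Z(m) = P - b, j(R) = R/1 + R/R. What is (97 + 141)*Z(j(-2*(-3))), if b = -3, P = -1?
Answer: 476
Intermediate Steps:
j(R) = 1 + R (j(R) = R*1 + 1 = R + 1 = 1 + R)
Z(m) = 2 (Z(m) = -1 - 1*(-3) = -1 + 3 = 2)
(97 + 141)*Z(j(-2*(-3))) = (97 + 141)*2 = 238*2 = 476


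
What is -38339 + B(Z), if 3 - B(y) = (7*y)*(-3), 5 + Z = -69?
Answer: -39890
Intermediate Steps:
Z = -74 (Z = -5 - 69 = -74)
B(y) = 3 + 21*y (B(y) = 3 - 7*y*(-3) = 3 - (-21)*y = 3 + 21*y)
-38339 + B(Z) = -38339 + (3 + 21*(-74)) = -38339 + (3 - 1554) = -38339 - 1551 = -39890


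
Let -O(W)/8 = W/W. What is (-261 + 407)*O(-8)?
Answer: -1168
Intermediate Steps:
O(W) = -8 (O(W) = -8*W/W = -8*1 = -8)
(-261 + 407)*O(-8) = (-261 + 407)*(-8) = 146*(-8) = -1168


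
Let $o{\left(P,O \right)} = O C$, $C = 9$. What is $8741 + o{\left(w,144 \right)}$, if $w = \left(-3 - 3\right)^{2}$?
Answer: $10037$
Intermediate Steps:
$w = 36$ ($w = \left(-6\right)^{2} = 36$)
$o{\left(P,O \right)} = 9 O$ ($o{\left(P,O \right)} = O 9 = 9 O$)
$8741 + o{\left(w,144 \right)} = 8741 + 9 \cdot 144 = 8741 + 1296 = 10037$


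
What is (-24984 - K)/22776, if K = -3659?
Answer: -21325/22776 ≈ -0.93629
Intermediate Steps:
(-24984 - K)/22776 = (-24984 - 1*(-3659))/22776 = (-24984 + 3659)*(1/22776) = -21325*1/22776 = -21325/22776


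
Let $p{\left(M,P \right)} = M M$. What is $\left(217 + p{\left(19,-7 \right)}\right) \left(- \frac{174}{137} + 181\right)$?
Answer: $\frac{14232094}{137} \approx 1.0388 \cdot 10^{5}$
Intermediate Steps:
$p{\left(M,P \right)} = M^{2}$
$\left(217 + p{\left(19,-7 \right)}\right) \left(- \frac{174}{137} + 181\right) = \left(217 + 19^{2}\right) \left(- \frac{174}{137} + 181\right) = \left(217 + 361\right) \left(\left(-174\right) \frac{1}{137} + 181\right) = 578 \left(- \frac{174}{137} + 181\right) = 578 \cdot \frac{24623}{137} = \frac{14232094}{137}$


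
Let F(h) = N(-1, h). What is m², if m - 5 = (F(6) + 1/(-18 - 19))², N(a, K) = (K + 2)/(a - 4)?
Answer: 68500499076/1171350625 ≈ 58.480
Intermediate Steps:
N(a, K) = (2 + K)/(-4 + a)
F(h) = -⅖ - h/5 (F(h) = (2 + h)/(-4 - 1) = (2 + h)/(-5) = -(2 + h)/5 = -⅖ - h/5)
m = 261726/34225 (m = 5 + ((-⅖ - ⅕*6) + 1/(-18 - 19))² = 5 + ((-⅖ - 6/5) + 1/(-37))² = 5 + (-8/5 - 1/37)² = 5 + (-301/185)² = 5 + 90601/34225 = 261726/34225 ≈ 7.6472)
m² = (261726/34225)² = 68500499076/1171350625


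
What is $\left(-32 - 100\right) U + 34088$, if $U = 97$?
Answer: $21284$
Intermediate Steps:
$\left(-32 - 100\right) U + 34088 = \left(-32 - 100\right) 97 + 34088 = \left(-132\right) 97 + 34088 = -12804 + 34088 = 21284$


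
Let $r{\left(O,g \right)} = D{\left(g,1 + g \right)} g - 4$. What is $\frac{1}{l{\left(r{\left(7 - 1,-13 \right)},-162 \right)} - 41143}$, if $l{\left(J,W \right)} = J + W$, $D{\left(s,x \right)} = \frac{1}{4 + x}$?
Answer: $- \frac{8}{330459} \approx -2.4209 \cdot 10^{-5}$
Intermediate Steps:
$r{\left(O,g \right)} = -4 + \frac{g}{5 + g}$ ($r{\left(O,g \right)} = \frac{g}{4 + \left(1 + g\right)} - 4 = \frac{g}{5 + g} - 4 = -4 + \frac{g}{5 + g}$)
$\frac{1}{l{\left(r{\left(7 - 1,-13 \right)},-162 \right)} - 41143} = \frac{1}{\left(\frac{-20 - -39}{5 - 13} - 162\right) - 41143} = \frac{1}{\left(\frac{-20 + 39}{-8} - 162\right) - 41143} = \frac{1}{\left(\left(- \frac{1}{8}\right) 19 - 162\right) - 41143} = \frac{1}{\left(- \frac{19}{8} - 162\right) - 41143} = \frac{1}{- \frac{1315}{8} - 41143} = \frac{1}{- \frac{330459}{8}} = - \frac{8}{330459}$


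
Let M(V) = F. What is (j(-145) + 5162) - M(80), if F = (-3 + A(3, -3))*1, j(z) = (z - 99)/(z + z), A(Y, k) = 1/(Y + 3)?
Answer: 4494137/870 ≈ 5165.7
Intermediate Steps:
A(Y, k) = 1/(3 + Y)
j(z) = (-99 + z)/(2*z) (j(z) = (-99 + z)/((2*z)) = (-99 + z)*(1/(2*z)) = (-99 + z)/(2*z))
F = -17/6 (F = (-3 + 1/(3 + 3))*1 = (-3 + 1/6)*1 = -17/6*1 = -17/6 ≈ -2.8333)
M(V) = -17/6
(j(-145) + 5162) - M(80) = ((1/2)*(-99 - 145)/(-145) + 5162) - 1*(-17/6) = ((1/2)*(-1/145)*(-244) + 5162) + 17/6 = (122/145 + 5162) + 17/6 = 748612/145 + 17/6 = 4494137/870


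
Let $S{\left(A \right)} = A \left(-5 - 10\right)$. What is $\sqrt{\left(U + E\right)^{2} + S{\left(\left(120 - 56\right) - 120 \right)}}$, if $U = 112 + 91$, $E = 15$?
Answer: $2 \sqrt{12091} \approx 219.92$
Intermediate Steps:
$U = 203$
$S{\left(A \right)} = - 15 A$ ($S{\left(A \right)} = A \left(-15\right) = - 15 A$)
$\sqrt{\left(U + E\right)^{2} + S{\left(\left(120 - 56\right) - 120 \right)}} = \sqrt{\left(203 + 15\right)^{2} - 15 \left(\left(120 - 56\right) - 120\right)} = \sqrt{218^{2} - 15 \left(64 - 120\right)} = \sqrt{47524 - -840} = \sqrt{47524 + 840} = \sqrt{48364} = 2 \sqrt{12091}$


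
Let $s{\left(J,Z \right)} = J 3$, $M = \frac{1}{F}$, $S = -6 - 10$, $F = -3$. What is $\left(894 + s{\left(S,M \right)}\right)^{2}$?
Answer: $715716$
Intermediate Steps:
$S = -16$ ($S = -6 - 10 = -16$)
$M = - \frac{1}{3}$ ($M = \frac{1}{-3} = - \frac{1}{3} \approx -0.33333$)
$s{\left(J,Z \right)} = 3 J$
$\left(894 + s{\left(S,M \right)}\right)^{2} = \left(894 + 3 \left(-16\right)\right)^{2} = \left(894 - 48\right)^{2} = 846^{2} = 715716$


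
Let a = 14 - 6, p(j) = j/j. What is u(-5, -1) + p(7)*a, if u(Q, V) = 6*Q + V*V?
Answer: -21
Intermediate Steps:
u(Q, V) = V² + 6*Q (u(Q, V) = 6*Q + V² = V² + 6*Q)
p(j) = 1
a = 8
u(-5, -1) + p(7)*a = ((-1)² + 6*(-5)) + 1*8 = (1 - 30) + 8 = -29 + 8 = -21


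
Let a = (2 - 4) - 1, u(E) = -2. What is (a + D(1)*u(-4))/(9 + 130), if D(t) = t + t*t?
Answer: -7/139 ≈ -0.050360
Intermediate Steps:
a = -3 (a = -2 - 1 = -3)
D(t) = t + t**2
(a + D(1)*u(-4))/(9 + 130) = (-3 + (1*(1 + 1))*(-2))/(9 + 130) = (-3 + (1*2)*(-2))/139 = (-3 + 2*(-2))/139 = (-3 - 4)/139 = (1/139)*(-7) = -7/139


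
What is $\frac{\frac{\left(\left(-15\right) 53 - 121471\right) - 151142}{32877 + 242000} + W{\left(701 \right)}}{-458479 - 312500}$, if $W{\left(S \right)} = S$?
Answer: $- \frac{192415369}{211924394583} \approx -0.00090794$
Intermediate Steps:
$\frac{\frac{\left(\left(-15\right) 53 - 121471\right) - 151142}{32877 + 242000} + W{\left(701 \right)}}{-458479 - 312500} = \frac{\frac{\left(\left(-15\right) 53 - 121471\right) - 151142}{32877 + 242000} + 701}{-458479 - 312500} = \frac{\frac{\left(-795 - 121471\right) - 151142}{274877} + 701}{-770979} = \left(\left(-122266 - 151142\right) \frac{1}{274877} + 701\right) \left(- \frac{1}{770979}\right) = \left(\left(-273408\right) \frac{1}{274877} + 701\right) \left(- \frac{1}{770979}\right) = \left(- \frac{273408}{274877} + 701\right) \left(- \frac{1}{770979}\right) = \frac{192415369}{274877} \left(- \frac{1}{770979}\right) = - \frac{192415369}{211924394583}$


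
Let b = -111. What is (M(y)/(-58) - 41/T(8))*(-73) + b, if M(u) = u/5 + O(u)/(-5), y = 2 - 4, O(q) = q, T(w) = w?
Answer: 2105/8 ≈ 263.13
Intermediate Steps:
y = -2
M(u) = 0 (M(u) = u/5 + u/(-5) = u*(⅕) + u*(-⅕) = u/5 - u/5 = 0)
(M(y)/(-58) - 41/T(8))*(-73) + b = (0/(-58) - 41/8)*(-73) - 111 = (0*(-1/58) - 41*⅛)*(-73) - 111 = (0 - 41/8)*(-73) - 111 = -41/8*(-73) - 111 = 2993/8 - 111 = 2105/8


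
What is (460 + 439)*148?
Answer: 133052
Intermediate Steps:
(460 + 439)*148 = 899*148 = 133052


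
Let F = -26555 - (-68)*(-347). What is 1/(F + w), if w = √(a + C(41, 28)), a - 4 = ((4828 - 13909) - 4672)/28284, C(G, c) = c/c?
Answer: -1418470884/71137733175817 - 2*√902733357/71137733175817 ≈ -1.9941e-5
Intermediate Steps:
C(G, c) = 1
a = 99383/28284 (a = 4 + ((4828 - 13909) - 4672)/28284 = 4 + (-9081 - 4672)*(1/28284) = 4 - 13753*1/28284 = 4 - 13753/28284 = 99383/28284 ≈ 3.5138)
w = √902733357/14142 (w = √(99383/28284 + 1) = √(127667/28284) = √902733357/14142 ≈ 2.1246)
F = -50151 (F = -26555 - 1*23596 = -26555 - 23596 = -50151)
1/(F + w) = 1/(-50151 + √902733357/14142)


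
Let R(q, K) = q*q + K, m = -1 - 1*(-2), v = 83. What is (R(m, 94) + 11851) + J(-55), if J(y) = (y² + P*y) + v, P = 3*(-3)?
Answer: 15549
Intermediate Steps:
P = -9
m = 1 (m = -1 + 2 = 1)
J(y) = 83 + y² - 9*y (J(y) = (y² - 9*y) + 83 = 83 + y² - 9*y)
R(q, K) = K + q² (R(q, K) = q² + K = K + q²)
(R(m, 94) + 11851) + J(-55) = ((94 + 1²) + 11851) + (83 + (-55)² - 9*(-55)) = ((94 + 1) + 11851) + (83 + 3025 + 495) = (95 + 11851) + 3603 = 11946 + 3603 = 15549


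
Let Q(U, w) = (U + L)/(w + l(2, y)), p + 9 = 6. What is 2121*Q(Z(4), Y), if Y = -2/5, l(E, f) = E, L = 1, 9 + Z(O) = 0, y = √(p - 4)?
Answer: -10605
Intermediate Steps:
p = -3 (p = -9 + 6 = -3)
y = I*√7 (y = √(-3 - 4) = √(-7) = I*√7 ≈ 2.6458*I)
Z(O) = -9 (Z(O) = -9 + 0 = -9)
Y = -⅖ (Y = -2*⅕ = -⅖ ≈ -0.40000)
Q(U, w) = (1 + U)/(2 + w) (Q(U, w) = (U + 1)/(w + 2) = (1 + U)/(2 + w))
2121*Q(Z(4), Y) = 2121*((1 - 9)/(2 - ⅖)) = 2121*(-8/(8/5)) = 2121*((5/8)*(-8)) = 2121*(-5) = -10605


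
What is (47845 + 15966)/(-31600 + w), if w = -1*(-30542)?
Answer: -63811/1058 ≈ -60.313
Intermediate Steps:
w = 30542
(47845 + 15966)/(-31600 + w) = (47845 + 15966)/(-31600 + 30542) = 63811/(-1058) = 63811*(-1/1058) = -63811/1058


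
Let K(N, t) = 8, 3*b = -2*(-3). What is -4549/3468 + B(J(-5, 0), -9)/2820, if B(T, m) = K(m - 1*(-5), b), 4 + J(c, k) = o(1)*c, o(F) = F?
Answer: -1066703/814980 ≈ -1.3089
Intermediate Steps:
b = 2 (b = (-2*(-3))/3 = (1/3)*6 = 2)
J(c, k) = -4 + c (J(c, k) = -4 + 1*c = -4 + c)
B(T, m) = 8
-4549/3468 + B(J(-5, 0), -9)/2820 = -4549/3468 + 8/2820 = -4549*1/3468 + 8*(1/2820) = -4549/3468 + 2/705 = -1066703/814980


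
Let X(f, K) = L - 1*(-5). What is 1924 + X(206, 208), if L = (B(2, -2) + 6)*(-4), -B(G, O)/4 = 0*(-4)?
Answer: 1905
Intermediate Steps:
B(G, O) = 0 (B(G, O) = -0*(-4) = -4*0 = 0)
L = -24 (L = (0 + 6)*(-4) = 6*(-4) = -24)
X(f, K) = -19 (X(f, K) = -24 - 1*(-5) = -24 + 5 = -19)
1924 + X(206, 208) = 1924 - 19 = 1905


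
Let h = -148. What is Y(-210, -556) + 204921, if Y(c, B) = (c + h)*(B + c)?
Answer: 479149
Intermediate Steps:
Y(c, B) = (-148 + c)*(B + c) (Y(c, B) = (c - 148)*(B + c) = (-148 + c)*(B + c))
Y(-210, -556) + 204921 = ((-210)**2 - 148*(-556) - 148*(-210) - 556*(-210)) + 204921 = (44100 + 82288 + 31080 + 116760) + 204921 = 274228 + 204921 = 479149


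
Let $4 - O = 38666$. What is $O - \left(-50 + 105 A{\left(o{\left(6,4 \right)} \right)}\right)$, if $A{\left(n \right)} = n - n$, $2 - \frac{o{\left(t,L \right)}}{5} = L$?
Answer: $-38612$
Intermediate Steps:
$o{\left(t,L \right)} = 10 - 5 L$
$A{\left(n \right)} = 0$
$O = -38662$ ($O = 4 - 38666 = -38662$)
$O - \left(-50 + 105 A{\left(o{\left(6,4 \right)} \right)}\right) = -38662 - \left(-50 + 105 \cdot 0\right) = -38662 - \left(-50 + 0\right) = -38662 - -50 = -38662 + 50 = -38612$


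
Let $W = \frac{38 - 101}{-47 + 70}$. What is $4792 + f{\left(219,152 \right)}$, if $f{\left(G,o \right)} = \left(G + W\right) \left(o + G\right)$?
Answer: $\frac{1955570}{23} \approx 85025.0$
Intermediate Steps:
$W = - \frac{63}{23} \approx -2.7391$
$f{\left(G,o \right)} = \left(- \frac{63}{23} + G\right) \left(G + o\right)$ ($f{\left(G,o \right)} = \left(G - \frac{63}{23}\right) \left(o + G\right) = \left(- \frac{63}{23} + G\right) \left(G + o\right)$)
$4792 + f{\left(219,152 \right)} = 4792 + \left(219^{2} - \frac{13797}{23} - \frac{9576}{23} + 219 \cdot 152\right) = 4792 + \left(47961 - \frac{13797}{23} - \frac{9576}{23} + 33288\right) = 4792 + \frac{1845354}{23} = \frac{1955570}{23}$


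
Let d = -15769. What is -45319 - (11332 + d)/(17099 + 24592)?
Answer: -629796664/13897 ≈ -45319.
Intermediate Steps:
-45319 - (11332 + d)/(17099 + 24592) = -45319 - (11332 - 15769)/(17099 + 24592) = -45319 - (-4437)/41691 = -45319 - 1*(-1479/13897) = -45319 + 1479/13897 = -629796664/13897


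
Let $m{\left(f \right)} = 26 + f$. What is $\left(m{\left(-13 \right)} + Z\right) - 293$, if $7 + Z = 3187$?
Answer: $2900$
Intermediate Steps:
$Z = 3180$ ($Z = -7 + 3187 = 3180$)
$\left(m{\left(-13 \right)} + Z\right) - 293 = \left(\left(26 - 13\right) + 3180\right) - 293 = \left(13 + 3180\right) - 293 = 3193 - 293 = 2900$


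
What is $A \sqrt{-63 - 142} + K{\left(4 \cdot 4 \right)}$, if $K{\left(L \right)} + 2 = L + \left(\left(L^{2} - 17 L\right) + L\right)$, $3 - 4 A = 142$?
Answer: $14 - \frac{139 i \sqrt{205}}{4} \approx 14.0 - 497.54 i$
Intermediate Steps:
$A = - \frac{139}{4}$ ($A = \frac{3}{4} - \frac{71}{2} = - \frac{139}{4} \approx -34.75$)
$K{\left(L \right)} = -2 + L^{2} - 15 L$ ($K{\left(L \right)} = -2 + \left(L + \left(\left(L^{2} - 17 L\right) + L\right)\right) = -2 + \left(L + \left(L^{2} - 16 L\right)\right) = -2 + \left(L^{2} - 15 L\right) = -2 + L^{2} - 15 L$)
$A \sqrt{-63 - 142} + K{\left(4 \cdot 4 \right)} = - \frac{139 \sqrt{-63 - 142}}{4} - \left(2 - 256 + 15 \cdot 4 \cdot 4\right) = - \frac{139 \sqrt{-205}}{4} - \left(242 - 256\right) = - \frac{139 i \sqrt{205}}{4} - -14 = - \frac{139 i \sqrt{205}}{4} + 14 = 14 - \frac{139 i \sqrt{205}}{4}$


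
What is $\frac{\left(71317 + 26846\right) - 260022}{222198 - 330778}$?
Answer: $\frac{161859}{108580} \approx 1.4907$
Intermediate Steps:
$\frac{\left(71317 + 26846\right) - 260022}{222198 - 330778} = \frac{98163 - 260022}{-108580} = \left(-161859\right) \left(- \frac{1}{108580}\right) = \frac{161859}{108580}$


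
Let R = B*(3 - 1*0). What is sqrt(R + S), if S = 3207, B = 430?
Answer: sqrt(4497) ≈ 67.060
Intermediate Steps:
R = 1290 (R = 430*(3 - 1*0) = 430*(3 + 0) = 430*3 = 1290)
sqrt(R + S) = sqrt(1290 + 3207) = sqrt(4497)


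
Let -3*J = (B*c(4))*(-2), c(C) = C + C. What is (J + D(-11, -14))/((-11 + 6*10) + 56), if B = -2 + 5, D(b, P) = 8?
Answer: 8/35 ≈ 0.22857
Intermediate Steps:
c(C) = 2*C
B = 3
J = 16 (J = -3*(2*4)*(-2)/3 = -3*8*(-2)/3 = -8*(-2) = -⅓*(-48) = 16)
(J + D(-11, -14))/((-11 + 6*10) + 56) = (16 + 8)/((-11 + 6*10) + 56) = 24/((-11 + 60) + 56) = 24/(49 + 56) = 24/105 = 24*(1/105) = 8/35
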